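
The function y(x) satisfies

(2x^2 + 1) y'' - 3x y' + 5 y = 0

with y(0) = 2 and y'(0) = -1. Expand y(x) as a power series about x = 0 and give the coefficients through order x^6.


Ansatz: y(x) = sum_{n>=0} a_n x^n, so y'(x) = sum_{n>=1} n a_n x^(n-1) and y''(x) = sum_{n>=2} n(n-1) a_n x^(n-2).
Substitute into P(x) y'' + Q(x) y' + R(x) y = 0 with P(x) = 2x^2 + 1, Q(x) = -3x, R(x) = 5, and match powers of x.
Initial conditions: a_0 = 2, a_1 = -1.
Setting the coefficient of each power of x to zero and solving order by order (substituting the coefficients already found):
  x^0: 2 a_2 + 5 a_0 = 0  ->  2 a_2 = -5 a_0 = -10  ->  a_2 = -5
  x^1: 6 a_3 + 2 a_1 = 0  ->  6 a_3 = -2 a_1 = 2  ->  a_3 = 1/3
  x^2: 12 a_4 + 3 a_2 = 0  ->  12 a_4 = -3 a_2 = 15  ->  a_4 = 5/4
  x^3: 20 a_5 + 8 a_3 = 0  ->  20 a_5 = -8 a_3 = -8/3  ->  a_5 = -2/15
  x^4: 30 a_6 + 17 a_4 = 0  ->  30 a_6 = -17 a_4 = -85/4  ->  a_6 = -17/24
Truncated series: y(x) = 2 - x - 5 x^2 + (1/3) x^3 + (5/4) x^4 - (2/15) x^5 - (17/24) x^6 + O(x^7).

a_0 = 2; a_1 = -1; a_2 = -5; a_3 = 1/3; a_4 = 5/4; a_5 = -2/15; a_6 = -17/24


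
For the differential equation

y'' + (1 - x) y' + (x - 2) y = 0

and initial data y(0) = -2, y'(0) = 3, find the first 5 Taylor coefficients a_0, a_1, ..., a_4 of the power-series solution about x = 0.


Ansatz: y(x) = sum_{n>=0} a_n x^n, so y'(x) = sum_{n>=1} n a_n x^(n-1) and y''(x) = sum_{n>=2} n(n-1) a_n x^(n-2).
Substitute into P(x) y'' + Q(x) y' + R(x) y = 0 with P(x) = 1, Q(x) = 1 - x, R(x) = x - 2, and match powers of x.
Initial conditions: a_0 = -2, a_1 = 3.
Setting the coefficient of each power of x to zero and solving order by order (substituting the coefficients already found):
  x^0: 2 a_2 + a_1 - 2 a_0 = 0  ->  2 a_2 = -a_1 + 2 a_0 = -7  ->  a_2 = -7/2
  x^1: 6 a_3 + 2 a_2 - 3 a_1 + a_0 = 0  ->  6 a_3 = -2 a_2 + 3 a_1 - a_0 = 18  ->  a_3 = 3
  x^2: 12 a_4 + 3 a_3 - 4 a_2 + a_1 = 0  ->  12 a_4 = -3 a_3 + 4 a_2 - a_1 = -26  ->  a_4 = -13/6
Truncated series: y(x) = -2 + 3 x - (7/2) x^2 + 3 x^3 - (13/6) x^4 + O(x^5).

a_0 = -2; a_1 = 3; a_2 = -7/2; a_3 = 3; a_4 = -13/6


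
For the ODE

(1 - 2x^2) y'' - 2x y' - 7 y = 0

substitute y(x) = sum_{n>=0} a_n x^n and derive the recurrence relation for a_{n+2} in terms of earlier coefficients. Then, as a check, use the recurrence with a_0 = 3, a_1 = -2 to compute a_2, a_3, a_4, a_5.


Substitute y = sum_n a_n x^n.
(1 - 2 x^2) y'' contributes (n+2)(n+1) a_{n+2} - 2 n(n-1) a_n at x^n.
-2 x y'(x) contributes -2 n a_n at x^n.
-7 y(x) contributes -7 a_n at x^n.
Matching x^n: (n+2)(n+1) a_{n+2} + (-2 n(n-1) - 2 n - 7) a_n = 0.
Thus a_{n+2} = (2 n(n-1) + 2 n + 7) / ((n+1)(n+2)) * a_n.

Check with a_0 = 3, a_1 = -2 (apply the recurrence for n = 0, 1, 2, 3): a_0 = 3, a_1 = -2, a_2 = 21/2, a_3 = -3, a_4 = 105/8, a_5 = -15/4.

a_(n+2) = (2 n(n-1) + 2 n + 7) / ((n+1)(n+2)) * a_n; check: a_0 = 3, a_1 = -2, a_2 = 21/2, a_3 = -3, a_4 = 105/8, a_5 = -15/4


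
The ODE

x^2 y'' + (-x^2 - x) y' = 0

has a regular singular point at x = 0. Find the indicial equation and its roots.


Divide by x^2 to reach normal form y'' + P_1(x) y' + P_2(x) y = 0 with P_1(x) = -1 - 1/x and P_2(x) = 0.
x = 0 is a singular point because the y'-coefficient -1 - 1/x has a pole at x = 0.
It is a regular singular point because x P_1(x) = p(x) = -x - 1 and x^2 P_2(x) = q(x) = 0 are polynomials, hence analytic at x = 0.
p(0) = -1,  q(0) = 0.
Indicial equation: r(r-1) + p(0) r + q(0) = 0, i.e. r^2 + (p(0) - 1) r + q(0) = 0, i.e. r^2 - 2 r = 0.
Discriminant: (-2)^2 - 4(0) = 4, so r = (2 ± 2)/2.
Solving: r_1 = 2, r_2 = 0.

indicial: r^2 - 2 r = 0; roots r_1 = 2, r_2 = 0


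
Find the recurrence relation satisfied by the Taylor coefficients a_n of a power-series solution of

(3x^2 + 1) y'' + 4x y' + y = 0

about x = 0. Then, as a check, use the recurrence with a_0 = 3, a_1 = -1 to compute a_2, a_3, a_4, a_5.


Substitute y = sum_n a_n x^n.
(1 + 3 x^2) y'' contributes (n+2)(n+1) a_{n+2} + 3 n(n-1) a_n at x^n.
4 x y'(x) contributes 4 n a_n at x^n.
y(x) contributes 1 a_n at x^n.
Matching x^n: (n+2)(n+1) a_{n+2} + (3 n(n-1) + 4 n + 1) a_n = 0.
Thus a_{n+2} = (-3 n(n-1) - 4 n - 1) / ((n+1)(n+2)) * a_n.

Check with a_0 = 3, a_1 = -1 (apply the recurrence for n = 0, 1, 2, 3): a_0 = 3, a_1 = -1, a_2 = -3/2, a_3 = 5/6, a_4 = 15/8, a_5 = -31/24.

a_(n+2) = (-3 n(n-1) - 4 n - 1) / ((n+1)(n+2)) * a_n; check: a_0 = 3, a_1 = -1, a_2 = -3/2, a_3 = 5/6, a_4 = 15/8, a_5 = -31/24


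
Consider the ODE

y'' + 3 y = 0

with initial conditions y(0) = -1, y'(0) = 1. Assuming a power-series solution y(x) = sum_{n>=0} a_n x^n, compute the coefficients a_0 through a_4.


Ansatz: y(x) = sum_{n>=0} a_n x^n, so y'(x) = sum_{n>=1} n a_n x^(n-1) and y''(x) = sum_{n>=2} n(n-1) a_n x^(n-2).
Substitute into P(x) y'' + Q(x) y' + R(x) y = 0 with P(x) = 1, Q(x) = 0, R(x) = 3, and match powers of x.
Initial conditions: a_0 = -1, a_1 = 1.
Setting the coefficient of each power of x to zero and solving order by order (substituting the coefficients already found):
  x^0: 2 a_2 + 3 a_0 = 0  ->  2 a_2 = -3 a_0 = 3  ->  a_2 = 3/2
  x^1: 6 a_3 + 3 a_1 = 0  ->  6 a_3 = -3 a_1 = -3  ->  a_3 = -1/2
  x^2: 12 a_4 + 3 a_2 = 0  ->  12 a_4 = -3 a_2 = -9/2  ->  a_4 = -3/8
Truncated series: y(x) = -1 + x + (3/2) x^2 - (1/2) x^3 - (3/8) x^4 + O(x^5).

a_0 = -1; a_1 = 1; a_2 = 3/2; a_3 = -1/2; a_4 = -3/8


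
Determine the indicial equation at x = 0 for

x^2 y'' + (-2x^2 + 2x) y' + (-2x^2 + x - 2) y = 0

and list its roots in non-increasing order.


Divide by x^2 to reach normal form y'' + P_1(x) y' + P_2(x) y = 0 with P_1(x) = -2 + 2/x and P_2(x) = -2 + 1/x - 2/x^2.
x = 0 is a singular point because the y'-coefficient -2 + 2/x has a pole at x = 0 and the y-coefficient -2 + 1/x - 2/x^2 has a pole at x = 0.
It is a regular singular point because x P_1(x) = p(x) = 2 - 2x and x^2 P_2(x) = q(x) = -2x^2 + x - 2 are polynomials, hence analytic at x = 0.
p(0) = 2,  q(0) = -2.
Indicial equation: r(r-1) + p(0) r + q(0) = 0, i.e. r^2 + (p(0) - 1) r + q(0) = 0, i.e. r^2 + 1 r - 2 = 0.
Discriminant: (1)^2 - 4(-2) = 9, so r = (-1 ± 3)/2.
Solving: r_1 = 1, r_2 = -2.

indicial: r^2 + 1 r - 2 = 0; roots r_1 = 1, r_2 = -2


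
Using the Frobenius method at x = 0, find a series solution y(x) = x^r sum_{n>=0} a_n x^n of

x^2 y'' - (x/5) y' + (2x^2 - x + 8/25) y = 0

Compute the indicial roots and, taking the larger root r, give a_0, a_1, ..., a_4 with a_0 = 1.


Write in Frobenius form y'' + (p(x)/x) y' + (q(x)/x^2) y = 0:
  p(x) = -1/5,  q(x) = 2x^2 - x + 8/25.
Indicial equation: r(r-1) + (-1/5) r + (8/25) = 0 -> roots r_1 = 4/5, r_2 = 2/5.
Take r = r_1 = 4/5. Let y(x) = x^r sum_{n>=0} a_n x^n with a_0 = 1.
Substitute y = x^r sum a_n x^n and match x^{r+n}. The recurrence is
  D(n) a_n - 1 a_{n-1} + 2 a_{n-2} = 0,  where D(n) = (r+n)(r+n-1) + (-1/5)(r+n) + (8/25).
  a_n = [1 a_{n-1} - 2 a_{n-2}] / D(n).
Since the indicial polynomial factors as (r - r_1)(r - r_2), D(n) = (r_1 + n - r_1)(r_1 + n - r_2) = n(n + 2/5).
Evaluating step by step (a_0 = 1):
  n = 1: D(1) = 1(1 + 2/5) = 7/5; numerator = 1(1) = 1; a_1 = (1)/(7/5) = 5/7
  n = 2: D(2) = 2(2 + 2/5) = 24/5; numerator = 1(5/7) - 2(1) = -9/7; a_2 = (-9/7)/(24/5) = -15/56
  n = 3: D(3) = 3(3 + 2/5) = 51/5; numerator = 1(-15/56) - 2(5/7) = -95/56; a_3 = (-95/56)/(51/5) = -475/2856
  n = 4: D(4) = 4(4 + 2/5) = 88/5; numerator = 1(-475/2856) - 2(-15/56) = 1055/2856; a_4 = (1055/2856)/(88/5) = 5275/251328

r = 4/5; a_0 = 1; a_1 = 5/7; a_2 = -15/56; a_3 = -475/2856; a_4 = 5275/251328


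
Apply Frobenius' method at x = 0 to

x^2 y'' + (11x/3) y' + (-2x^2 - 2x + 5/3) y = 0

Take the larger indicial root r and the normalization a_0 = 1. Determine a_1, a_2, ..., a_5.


Write in Frobenius form y'' + (p(x)/x) y' + (q(x)/x^2) y = 0:
  p(x) = 11/3,  q(x) = -2x^2 - 2x + 5/3.
Indicial equation: r(r-1) + (11/3) r + (5/3) = 0 -> roots r_1 = -1, r_2 = -5/3.
Take r = r_1 = -1. Let y(x) = x^r sum_{n>=0} a_n x^n with a_0 = 1.
Substitute y = x^r sum a_n x^n and match x^{r+n}. The recurrence is
  D(n) a_n - 2 a_{n-1} - 2 a_{n-2} = 0,  where D(n) = (r+n)(r+n-1) + (11/3)(r+n) + (5/3).
  a_n = [2 a_{n-1} + 2 a_{n-2}] / D(n).
Since the indicial polynomial factors as (r - r_1)(r - r_2), D(n) = (r_1 + n - r_1)(r_1 + n - r_2) = n(n + 2/3).
Evaluating step by step (a_0 = 1):
  n = 1: D(1) = 1(1 + 2/3) = 5/3; numerator = 2(1) = 2; a_1 = (2)/(5/3) = 6/5
  n = 2: D(2) = 2(2 + 2/3) = 16/3; numerator = 2(6/5) + 2(1) = 22/5; a_2 = (22/5)/(16/3) = 33/40
  n = 3: D(3) = 3(3 + 2/3) = 11; numerator = 2(33/40) + 2(6/5) = 81/20; a_3 = (81/20)/(11) = 81/220
  n = 4: D(4) = 4(4 + 2/3) = 56/3; numerator = 2(81/220) + 2(33/40) = 105/44; a_4 = (105/44)/(56/3) = 45/352
  n = 5: D(5) = 5(5 + 2/3) = 85/3; numerator = 2(45/352) + 2(81/220) = 873/880; a_5 = (873/880)/(85/3) = 2619/74800

r = -1; a_0 = 1; a_1 = 6/5; a_2 = 33/40; a_3 = 81/220; a_4 = 45/352; a_5 = 2619/74800


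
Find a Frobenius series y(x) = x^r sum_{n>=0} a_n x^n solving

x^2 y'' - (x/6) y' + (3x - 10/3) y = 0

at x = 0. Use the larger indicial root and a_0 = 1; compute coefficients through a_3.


Write in Frobenius form y'' + (p(x)/x) y' + (q(x)/x^2) y = 0:
  p(x) = -1/6,  q(x) = 3x - 10/3.
Indicial equation: r(r-1) + (-1/6) r + (-10/3) = 0 -> roots r_1 = 5/2, r_2 = -4/3.
Take r = r_1 = 5/2. Let y(x) = x^r sum_{n>=0} a_n x^n with a_0 = 1.
Substitute y = x^r sum a_n x^n and match x^{r+n}. The recurrence is
  D(n) a_n + 3 a_{n-1} = 0,  where D(n) = (r+n)(r+n-1) + (-1/6)(r+n) + (-10/3).
  a_n = -3 / D(n) * a_{n-1}.
Since the indicial polynomial factors as (r - r_1)(r - r_2), D(n) = (r_1 + n - r_1)(r_1 + n - r_2) = n(n + 23/6).
Evaluating step by step (a_0 = 1):
  n = 1: D(1) = 1(1 + 23/6) = 29/6; numerator = -3(1) = -3; a_1 = (-3)/(29/6) = -18/29
  n = 2: D(2) = 2(2 + 23/6) = 35/3; numerator = -3(-18/29) = 54/29; a_2 = (54/29)/(35/3) = 162/1015
  n = 3: D(3) = 3(3 + 23/6) = 41/2; numerator = -3(162/1015) = -486/1015; a_3 = (-486/1015)/(41/2) = -972/41615

r = 5/2; a_0 = 1; a_1 = -18/29; a_2 = 162/1015; a_3 = -972/41615


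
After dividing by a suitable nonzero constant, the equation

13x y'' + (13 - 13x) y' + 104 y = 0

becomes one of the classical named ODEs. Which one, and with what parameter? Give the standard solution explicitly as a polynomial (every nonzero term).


All three coefficients share the factor 13; dividing through by 13 gives  x y'' + (1 - x) y' + 8 y = 0.
This matches the Laguerre equation x y'' + (1 - x) y' + n y = 0 with n = 8; the polynomial solution is L_8(x).
With y = sum_k a_k x^k, matching x^k gives (k+1)k a_{k+1} + (k+1) a_{k+1} - k a_k + n a_k = 0, i.e. (k+1)^2 a_{k+1} = (k - n) a_k = (k - 8) a_k. The right side vanishes at k = 8, so the series terminates at degree 8.
Standard normalization L_n(0) = 1 gives a_0 = 1. Work upward with a_{k+1} = (k - 8) a_k / (k+1)^2:
  a_1 = (0 - 8)(1) / 1^2 = -8/1 = -8
  a_2 = (1 - 8)(-8) / 2^2 = 56/4 = 14
  a_3 = (2 - 8)(14) / 3^2 = -84/9 = -28/3
  a_4 = (3 - 8)(-28/3) / 4^2 = (140/3)/16 = 35/12
  a_5 = (4 - 8)(35/12) / 5^2 = (-35/3)/25 = -7/15
  a_6 = (5 - 8)(-7/15) / 6^2 = (7/5)/36 = 7/180
  a_7 = (6 - 8)(7/180) / 7^2 = (-7/90)/49 = -1/630
  a_8 = (7 - 8)(-1/630) / 8^2 = (1/630)/64 = 1/40320
Hence L_8(x) = x^8/40320 - x^7/630 + 7 x^6/180 - 7 x^5/15 + 35 x^4/12 - 28 x^3/3 + 14 x^2 - 8 x + 1.

L_8(x); series = x^8/40320 - x^7/630 + 7 x^6/180 - 7 x^5/15 + 35 x^4/12 - 28 x^3/3 + 14 x^2 - 8 x + 1


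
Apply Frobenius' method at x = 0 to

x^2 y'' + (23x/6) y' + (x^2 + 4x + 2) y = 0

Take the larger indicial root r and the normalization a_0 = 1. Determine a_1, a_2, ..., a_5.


Write in Frobenius form y'' + (p(x)/x) y' + (q(x)/x^2) y = 0:
  p(x) = 23/6,  q(x) = x^2 + 4x + 2.
Indicial equation: r(r-1) + (23/6) r + (2) = 0 -> roots r_1 = -4/3, r_2 = -3/2.
Take r = r_1 = -4/3. Let y(x) = x^r sum_{n>=0} a_n x^n with a_0 = 1.
Substitute y = x^r sum a_n x^n and match x^{r+n}. The recurrence is
  D(n) a_n + 4 a_{n-1} + 1 a_{n-2} = 0,  where D(n) = (r+n)(r+n-1) + (23/6)(r+n) + (2).
  a_n = [-4 a_{n-1} - 1 a_{n-2}] / D(n).
Since the indicial polynomial factors as (r - r_1)(r - r_2), D(n) = (r_1 + n - r_1)(r_1 + n - r_2) = n(n + 1/6).
Evaluating step by step (a_0 = 1):
  n = 1: D(1) = 1(1 + 1/6) = 7/6; numerator = -4(1) = -4; a_1 = (-4)/(7/6) = -24/7
  n = 2: D(2) = 2(2 + 1/6) = 13/3; numerator = -4(-24/7) - 1(1) = 89/7; a_2 = (89/7)/(13/3) = 267/91
  n = 3: D(3) = 3(3 + 1/6) = 19/2; numerator = -4(267/91) - 1(-24/7) = -108/13; a_3 = (-108/13)/(19/2) = -216/247
  n = 4: D(4) = 4(4 + 1/6) = 50/3; numerator = -4(-216/247) - 1(267/91) = 75/133; a_4 = (75/133)/(50/3) = 9/266
  n = 5: D(5) = 5(5 + 1/6) = 155/6; numerator = -4(9/266) - 1(-216/247) = 1278/1729; a_5 = (1278/1729)/(155/6) = 7668/267995

r = -4/3; a_0 = 1; a_1 = -24/7; a_2 = 267/91; a_3 = -216/247; a_4 = 9/266; a_5 = 7668/267995


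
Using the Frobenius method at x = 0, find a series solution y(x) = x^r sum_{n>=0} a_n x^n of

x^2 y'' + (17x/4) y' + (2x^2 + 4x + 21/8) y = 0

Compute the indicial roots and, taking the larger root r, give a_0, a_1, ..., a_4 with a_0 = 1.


Write in Frobenius form y'' + (p(x)/x) y' + (q(x)/x^2) y = 0:
  p(x) = 17/4,  q(x) = 2x^2 + 4x + 21/8.
Indicial equation: r(r-1) + (17/4) r + (21/8) = 0 -> roots r_1 = -3/2, r_2 = -7/4.
Take r = r_1 = -3/2. Let y(x) = x^r sum_{n>=0} a_n x^n with a_0 = 1.
Substitute y = x^r sum a_n x^n and match x^{r+n}. The recurrence is
  D(n) a_n + 4 a_{n-1} + 2 a_{n-2} = 0,  where D(n) = (r+n)(r+n-1) + (17/4)(r+n) + (21/8).
  a_n = [-4 a_{n-1} - 2 a_{n-2}] / D(n).
Since the indicial polynomial factors as (r - r_1)(r - r_2), D(n) = (r_1 + n - r_1)(r_1 + n - r_2) = n(n + 1/4).
Evaluating step by step (a_0 = 1):
  n = 1: D(1) = 1(1 + 1/4) = 5/4; numerator = -4(1) = -4; a_1 = (-4)/(5/4) = -16/5
  n = 2: D(2) = 2(2 + 1/4) = 9/2; numerator = -4(-16/5) - 2(1) = 54/5; a_2 = (54/5)/(9/2) = 12/5
  n = 3: D(3) = 3(3 + 1/4) = 39/4; numerator = -4(12/5) - 2(-16/5) = -16/5; a_3 = (-16/5)/(39/4) = -64/195
  n = 4: D(4) = 4(4 + 1/4) = 17; numerator = -4(-64/195) - 2(12/5) = -136/39; a_4 = (-136/39)/(17) = -8/39

r = -3/2; a_0 = 1; a_1 = -16/5; a_2 = 12/5; a_3 = -64/195; a_4 = -8/39


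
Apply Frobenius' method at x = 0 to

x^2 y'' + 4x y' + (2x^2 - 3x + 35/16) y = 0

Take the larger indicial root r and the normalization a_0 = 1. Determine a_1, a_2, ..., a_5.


Write in Frobenius form y'' + (p(x)/x) y' + (q(x)/x^2) y = 0:
  p(x) = 4,  q(x) = 2x^2 - 3x + 35/16.
Indicial equation: r(r-1) + (4) r + (35/16) = 0 -> roots r_1 = -5/4, r_2 = -7/4.
Take r = r_1 = -5/4. Let y(x) = x^r sum_{n>=0} a_n x^n with a_0 = 1.
Substitute y = x^r sum a_n x^n and match x^{r+n}. The recurrence is
  D(n) a_n - 3 a_{n-1} + 2 a_{n-2} = 0,  where D(n) = (r+n)(r+n-1) + (4)(r+n) + (35/16).
  a_n = [3 a_{n-1} - 2 a_{n-2}] / D(n).
Since the indicial polynomial factors as (r - r_1)(r - r_2), D(n) = (r_1 + n - r_1)(r_1 + n - r_2) = n(n + 1/2).
Evaluating step by step (a_0 = 1):
  n = 1: D(1) = 1(1 + 1/2) = 3/2; numerator = 3(1) = 3; a_1 = (3)/(3/2) = 2
  n = 2: D(2) = 2(2 + 1/2) = 5; numerator = 3(2) - 2(1) = 4; a_2 = (4)/(5) = 4/5
  n = 3: D(3) = 3(3 + 1/2) = 21/2; numerator = 3(4/5) - 2(2) = -8/5; a_3 = (-8/5)/(21/2) = -16/105
  n = 4: D(4) = 4(4 + 1/2) = 18; numerator = 3(-16/105) - 2(4/5) = -72/35; a_4 = (-72/35)/(18) = -4/35
  n = 5: D(5) = 5(5 + 1/2) = 55/2; numerator = 3(-4/35) - 2(-16/105) = -4/105; a_5 = (-4/105)/(55/2) = -8/5775

r = -5/4; a_0 = 1; a_1 = 2; a_2 = 4/5; a_3 = -16/105; a_4 = -4/35; a_5 = -8/5775


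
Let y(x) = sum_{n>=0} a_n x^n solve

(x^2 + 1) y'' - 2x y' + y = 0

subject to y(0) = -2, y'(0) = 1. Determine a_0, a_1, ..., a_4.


Ansatz: y(x) = sum_{n>=0} a_n x^n, so y'(x) = sum_{n>=1} n a_n x^(n-1) and y''(x) = sum_{n>=2} n(n-1) a_n x^(n-2).
Substitute into P(x) y'' + Q(x) y' + R(x) y = 0 with P(x) = x^2 + 1, Q(x) = -2x, R(x) = 1, and match powers of x.
Initial conditions: a_0 = -2, a_1 = 1.
Setting the coefficient of each power of x to zero and solving order by order (substituting the coefficients already found):
  x^0: 2 a_2 + a_0 = 0  ->  2 a_2 = -a_0 = 2  ->  a_2 = 1
  x^1: 6 a_3 - a_1 = 0  ->  6 a_3 = a_1 = 1  ->  a_3 = 1/6
  x^2: 12 a_4 - a_2 = 0  ->  12 a_4 = a_2 = 1  ->  a_4 = 1/12
Truncated series: y(x) = -2 + x + x^2 + (1/6) x^3 + (1/12) x^4 + O(x^5).

a_0 = -2; a_1 = 1; a_2 = 1; a_3 = 1/6; a_4 = 1/12


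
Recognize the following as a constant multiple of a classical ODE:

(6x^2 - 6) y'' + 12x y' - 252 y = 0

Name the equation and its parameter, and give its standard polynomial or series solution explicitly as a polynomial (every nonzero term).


All three coefficients share the factor -6; dividing through by -6 gives  (1 - x^2) y'' - 2x y' + 42 y = 0.
This matches the Legendre equation (1 - x^2) y'' - 2x y' + n(n+1) y = 0 (note the -2x y' term) with n(n+1) = 42, so n = 6; the polynomial solution is P_6(x).
With y = sum_k a_k x^k, matching x^k gives (k+2)(k+1) a_{k+2} = [k(k+1) - n(n+1)] a_k = (k - 6)(k + 7) a_k. The right side vanishes at k = 6, so the series with the parity of 6 terminates at degree 6.
Standard normalization (P_n(1) = 1): leading coefficient (2n)!/(2^n (n!)^2) = 479001600/(64*518400) = 231/16, so a_6 = 231/16. Work downward with a_k = (k+1)(k+2) a_{k+2} / ((k - 6)(k + 7)):
  a_4 = (5)(6)(231/16) / ((4 - 6)(4 + 7)) = (3465/8)/(-22) = -315/16
  a_2 = (3)(4)(-315/16) / ((2 - 6)(2 + 7)) = (-945/4)/(-36) = 105/16
  a_0 = (1)(2)(105/16) / ((0 - 6)(0 + 7)) = (105/8)/(-42) = -5/16
Hence P_6(x) = 231 x^6/16 - 315 x^4/16 + 105 x^2/16 - 5/16.

P_6(x); series = 231 x^6/16 - 315 x^4/16 + 105 x^2/16 - 5/16


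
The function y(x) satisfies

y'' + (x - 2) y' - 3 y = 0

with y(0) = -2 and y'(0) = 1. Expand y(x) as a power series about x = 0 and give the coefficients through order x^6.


Ansatz: y(x) = sum_{n>=0} a_n x^n, so y'(x) = sum_{n>=1} n a_n x^(n-1) and y''(x) = sum_{n>=2} n(n-1) a_n x^(n-2).
Substitute into P(x) y'' + Q(x) y' + R(x) y = 0 with P(x) = 1, Q(x) = x - 2, R(x) = -3, and match powers of x.
Initial conditions: a_0 = -2, a_1 = 1.
Setting the coefficient of each power of x to zero and solving order by order (substituting the coefficients already found):
  x^0: 2 a_2 - 2 a_1 - 3 a_0 = 0  ->  2 a_2 = 2 a_1 + 3 a_0 = -4  ->  a_2 = -2
  x^1: 6 a_3 - 4 a_2 - 2 a_1 = 0  ->  6 a_3 = 4 a_2 + 2 a_1 = -6  ->  a_3 = -1
  x^2: 12 a_4 - 6 a_3 - a_2 = 0  ->  12 a_4 = 6 a_3 + a_2 = -8  ->  a_4 = -2/3
  x^3: 20 a_5 - 8 a_4 = 0  ->  20 a_5 = 8 a_4 = -16/3  ->  a_5 = -4/15
  x^4: 30 a_6 - 10 a_5 + a_4 = 0  ->  30 a_6 = 10 a_5 - a_4 = -2  ->  a_6 = -1/15
Truncated series: y(x) = -2 + x - 2 x^2 - x^3 - (2/3) x^4 - (4/15) x^5 - (1/15) x^6 + O(x^7).

a_0 = -2; a_1 = 1; a_2 = -2; a_3 = -1; a_4 = -2/3; a_5 = -4/15; a_6 = -1/15


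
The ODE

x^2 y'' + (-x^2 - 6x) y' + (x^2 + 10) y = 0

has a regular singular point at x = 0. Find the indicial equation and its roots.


Divide by x^2 to reach normal form y'' + P_1(x) y' + P_2(x) y = 0 with P_1(x) = -1 - 6/x and P_2(x) = 1 + 10/x^2.
x = 0 is a singular point because the y'-coefficient -1 - 6/x has a pole at x = 0 and the y-coefficient 1 + 10/x^2 has a pole at x = 0.
It is a regular singular point because x P_1(x) = p(x) = -x - 6 and x^2 P_2(x) = q(x) = x^2 + 10 are polynomials, hence analytic at x = 0.
p(0) = -6,  q(0) = 10.
Indicial equation: r(r-1) + p(0) r + q(0) = 0, i.e. r^2 + (p(0) - 1) r + q(0) = 0, i.e. r^2 - 7 r + 10 = 0.
Discriminant: (-7)^2 - 4(10) = 9, so r = (7 ± 3)/2.
Solving: r_1 = 5, r_2 = 2.

indicial: r^2 - 7 r + 10 = 0; roots r_1 = 5, r_2 = 2


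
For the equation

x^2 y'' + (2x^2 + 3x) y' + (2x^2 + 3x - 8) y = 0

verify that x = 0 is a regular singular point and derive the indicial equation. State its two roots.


Divide by x^2 to reach normal form y'' + P_1(x) y' + P_2(x) y = 0 with P_1(x) = 2 + 3/x and P_2(x) = 2 + 3/x - 8/x^2.
x = 0 is a singular point because the y'-coefficient 2 + 3/x has a pole at x = 0 and the y-coefficient 2 + 3/x - 8/x^2 has a pole at x = 0.
It is a regular singular point because x P_1(x) = p(x) = 2x + 3 and x^2 P_2(x) = q(x) = 2x^2 + 3x - 8 are polynomials, hence analytic at x = 0.
p(0) = 3,  q(0) = -8.
Indicial equation: r(r-1) + p(0) r + q(0) = 0, i.e. r^2 + (p(0) - 1) r + q(0) = 0, i.e. r^2 + 2 r - 8 = 0.
Discriminant: (2)^2 - 4(-8) = 36, so r = (-2 ± 6)/2.
Solving: r_1 = 2, r_2 = -4.

indicial: r^2 + 2 r - 8 = 0; roots r_1 = 2, r_2 = -4


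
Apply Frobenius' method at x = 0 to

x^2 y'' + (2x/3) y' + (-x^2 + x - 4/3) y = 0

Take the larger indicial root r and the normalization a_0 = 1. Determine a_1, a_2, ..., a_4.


Write in Frobenius form y'' + (p(x)/x) y' + (q(x)/x^2) y = 0:
  p(x) = 2/3,  q(x) = -x^2 + x - 4/3.
Indicial equation: r(r-1) + (2/3) r + (-4/3) = 0 -> roots r_1 = 4/3, r_2 = -1.
Take r = r_1 = 4/3. Let y(x) = x^r sum_{n>=0} a_n x^n with a_0 = 1.
Substitute y = x^r sum a_n x^n and match x^{r+n}. The recurrence is
  D(n) a_n + 1 a_{n-1} - 1 a_{n-2} = 0,  where D(n) = (r+n)(r+n-1) + (2/3)(r+n) + (-4/3).
  a_n = [-1 a_{n-1} + 1 a_{n-2}] / D(n).
Since the indicial polynomial factors as (r - r_1)(r - r_2), D(n) = (r_1 + n - r_1)(r_1 + n - r_2) = n(n + 7/3).
Evaluating step by step (a_0 = 1):
  n = 1: D(1) = 1(1 + 7/3) = 10/3; numerator = -1(1) = -1; a_1 = (-1)/(10/3) = -3/10
  n = 2: D(2) = 2(2 + 7/3) = 26/3; numerator = -1(-3/10) + 1(1) = 13/10; a_2 = (13/10)/(26/3) = 3/20
  n = 3: D(3) = 3(3 + 7/3) = 16; numerator = -1(3/20) + 1(-3/10) = -9/20; a_3 = (-9/20)/(16) = -9/320
  n = 4: D(4) = 4(4 + 7/3) = 76/3; numerator = -1(-9/320) + 1(3/20) = 57/320; a_4 = (57/320)/(76/3) = 9/1280

r = 4/3; a_0 = 1; a_1 = -3/10; a_2 = 3/20; a_3 = -9/320; a_4 = 9/1280


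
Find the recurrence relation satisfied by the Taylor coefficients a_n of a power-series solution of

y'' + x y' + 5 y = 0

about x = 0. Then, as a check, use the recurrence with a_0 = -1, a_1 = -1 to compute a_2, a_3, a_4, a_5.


Substitute y = sum_n a_n x^n.
y''(x) has coefficient (n+2)(n+1) a_{n+2} at x^n;
x y'(x) has coefficient n a_n at x^n (shift);
5 y(x) has coefficient 5 a_n at x^n.
Matching x^n: (n+2)(n+1) a_{n+2} + (n + 5) a_n = 0.
Thus a_{n+2} = (-n - 5) / ((n+1)(n+2)) * a_n.

Check with a_0 = -1, a_1 = -1 (apply the recurrence for n = 0, 1, 2, 3): a_0 = -1, a_1 = -1, a_2 = 5/2, a_3 = 1, a_4 = -35/24, a_5 = -2/5.

a_(n+2) = (-n - 5) / ((n+1)(n+2)) * a_n; check: a_0 = -1, a_1 = -1, a_2 = 5/2, a_3 = 1, a_4 = -35/24, a_5 = -2/5


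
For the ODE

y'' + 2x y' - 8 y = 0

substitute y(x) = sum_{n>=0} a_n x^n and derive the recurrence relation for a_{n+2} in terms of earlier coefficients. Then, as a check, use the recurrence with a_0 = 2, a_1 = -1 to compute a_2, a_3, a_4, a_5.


Substitute y = sum_n a_n x^n.
y''(x) has coefficient (n+2)(n+1) a_{n+2} at x^n;
2 x y'(x) has coefficient 2 n a_n at x^n (shift);
-8 y(x) has coefficient -8 a_n at x^n.
Matching x^n: (n+2)(n+1) a_{n+2} + (2n - 8) a_n = 0.
Thus a_{n+2} = (-2n + 8) / ((n+1)(n+2)) * a_n.

Check with a_0 = 2, a_1 = -1 (apply the recurrence for n = 0, 1, 2, 3): a_0 = 2, a_1 = -1, a_2 = 8, a_3 = -1, a_4 = 8/3, a_5 = -1/10.

a_(n+2) = (-2n + 8) / ((n+1)(n+2)) * a_n; check: a_0 = 2, a_1 = -1, a_2 = 8, a_3 = -1, a_4 = 8/3, a_5 = -1/10


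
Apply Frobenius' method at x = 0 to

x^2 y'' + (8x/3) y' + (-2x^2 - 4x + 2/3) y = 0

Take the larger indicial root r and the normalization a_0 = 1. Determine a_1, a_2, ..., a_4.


Write in Frobenius form y'' + (p(x)/x) y' + (q(x)/x^2) y = 0:
  p(x) = 8/3,  q(x) = -2x^2 - 4x + 2/3.
Indicial equation: r(r-1) + (8/3) r + (2/3) = 0 -> roots r_1 = -2/3, r_2 = -1.
Take r = r_1 = -2/3. Let y(x) = x^r sum_{n>=0} a_n x^n with a_0 = 1.
Substitute y = x^r sum a_n x^n and match x^{r+n}. The recurrence is
  D(n) a_n - 4 a_{n-1} - 2 a_{n-2} = 0,  where D(n) = (r+n)(r+n-1) + (8/3)(r+n) + (2/3).
  a_n = [4 a_{n-1} + 2 a_{n-2}] / D(n).
Since the indicial polynomial factors as (r - r_1)(r - r_2), D(n) = (r_1 + n - r_1)(r_1 + n - r_2) = n(n + 1/3).
Evaluating step by step (a_0 = 1):
  n = 1: D(1) = 1(1 + 1/3) = 4/3; numerator = 4(1) = 4; a_1 = (4)/(4/3) = 3
  n = 2: D(2) = 2(2 + 1/3) = 14/3; numerator = 4(3) + 2(1) = 14; a_2 = (14)/(14/3) = 3
  n = 3: D(3) = 3(3 + 1/3) = 10; numerator = 4(3) + 2(3) = 18; a_3 = (18)/(10) = 9/5
  n = 4: D(4) = 4(4 + 1/3) = 52/3; numerator = 4(9/5) + 2(3) = 66/5; a_4 = (66/5)/(52/3) = 99/130

r = -2/3; a_0 = 1; a_1 = 3; a_2 = 3; a_3 = 9/5; a_4 = 99/130


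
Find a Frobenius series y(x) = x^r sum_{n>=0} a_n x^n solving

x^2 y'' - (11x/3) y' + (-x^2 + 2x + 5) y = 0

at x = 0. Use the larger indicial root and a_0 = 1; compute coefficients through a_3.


Write in Frobenius form y'' + (p(x)/x) y' + (q(x)/x^2) y = 0:
  p(x) = -11/3,  q(x) = -x^2 + 2x + 5.
Indicial equation: r(r-1) + (-11/3) r + (5) = 0 -> roots r_1 = 3, r_2 = 5/3.
Take r = r_1 = 3. Let y(x) = x^r sum_{n>=0} a_n x^n with a_0 = 1.
Substitute y = x^r sum a_n x^n and match x^{r+n}. The recurrence is
  D(n) a_n + 2 a_{n-1} - 1 a_{n-2} = 0,  where D(n) = (r+n)(r+n-1) + (-11/3)(r+n) + (5).
  a_n = [-2 a_{n-1} + 1 a_{n-2}] / D(n).
Since the indicial polynomial factors as (r - r_1)(r - r_2), D(n) = (r_1 + n - r_1)(r_1 + n - r_2) = n(n + 4/3).
Evaluating step by step (a_0 = 1):
  n = 1: D(1) = 1(1 + 4/3) = 7/3; numerator = -2(1) = -2; a_1 = (-2)/(7/3) = -6/7
  n = 2: D(2) = 2(2 + 4/3) = 20/3; numerator = -2(-6/7) + 1(1) = 19/7; a_2 = (19/7)/(20/3) = 57/140
  n = 3: D(3) = 3(3 + 4/3) = 13; numerator = -2(57/140) + 1(-6/7) = -117/70; a_3 = (-117/70)/(13) = -9/70

r = 3; a_0 = 1; a_1 = -6/7; a_2 = 57/140; a_3 = -9/70


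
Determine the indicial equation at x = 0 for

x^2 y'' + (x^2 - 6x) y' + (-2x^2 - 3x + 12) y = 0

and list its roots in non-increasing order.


Divide by x^2 to reach normal form y'' + P_1(x) y' + P_2(x) y = 0 with P_1(x) = 1 - 6/x and P_2(x) = -2 - 3/x + 12/x^2.
x = 0 is a singular point because the y'-coefficient 1 - 6/x has a pole at x = 0 and the y-coefficient -2 - 3/x + 12/x^2 has a pole at x = 0.
It is a regular singular point because x P_1(x) = p(x) = x - 6 and x^2 P_2(x) = q(x) = -2x^2 - 3x + 12 are polynomials, hence analytic at x = 0.
p(0) = -6,  q(0) = 12.
Indicial equation: r(r-1) + p(0) r + q(0) = 0, i.e. r^2 + (p(0) - 1) r + q(0) = 0, i.e. r^2 - 7 r + 12 = 0.
Discriminant: (-7)^2 - 4(12) = 1, so r = (7 ± 1)/2.
Solving: r_1 = 4, r_2 = 3.

indicial: r^2 - 7 r + 12 = 0; roots r_1 = 4, r_2 = 3


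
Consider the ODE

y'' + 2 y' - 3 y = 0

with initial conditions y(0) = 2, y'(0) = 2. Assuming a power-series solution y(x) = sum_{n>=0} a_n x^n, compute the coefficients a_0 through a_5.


Ansatz: y(x) = sum_{n>=0} a_n x^n, so y'(x) = sum_{n>=1} n a_n x^(n-1) and y''(x) = sum_{n>=2} n(n-1) a_n x^(n-2).
Substitute into P(x) y'' + Q(x) y' + R(x) y = 0 with P(x) = 1, Q(x) = 2, R(x) = -3, and match powers of x.
Initial conditions: a_0 = 2, a_1 = 2.
Setting the coefficient of each power of x to zero and solving order by order (substituting the coefficients already found):
  x^0: 2 a_2 + 2 a_1 - 3 a_0 = 0  ->  2 a_2 = -2 a_1 + 3 a_0 = 2  ->  a_2 = 1
  x^1: 6 a_3 + 4 a_2 - 3 a_1 = 0  ->  6 a_3 = -4 a_2 + 3 a_1 = 2  ->  a_3 = 1/3
  x^2: 12 a_4 + 6 a_3 - 3 a_2 = 0  ->  12 a_4 = -6 a_3 + 3 a_2 = 1  ->  a_4 = 1/12
  x^3: 20 a_5 + 8 a_4 - 3 a_3 = 0  ->  20 a_5 = -8 a_4 + 3 a_3 = 1/3  ->  a_5 = 1/60
Truncated series: y(x) = 2 + 2 x + x^2 + (1/3) x^3 + (1/12) x^4 + (1/60) x^5 + O(x^6).

a_0 = 2; a_1 = 2; a_2 = 1; a_3 = 1/3; a_4 = 1/12; a_5 = 1/60


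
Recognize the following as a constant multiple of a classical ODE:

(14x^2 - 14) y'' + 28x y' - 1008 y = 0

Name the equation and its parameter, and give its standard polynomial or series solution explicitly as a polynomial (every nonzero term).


All three coefficients share the factor -14; dividing through by -14 gives  (1 - x^2) y'' - 2x y' + 72 y = 0.
This matches the Legendre equation (1 - x^2) y'' - 2x y' + n(n+1) y = 0 (note the -2x y' term) with n(n+1) = 72, so n = 8; the polynomial solution is P_8(x).
With y = sum_k a_k x^k, matching x^k gives (k+2)(k+1) a_{k+2} = [k(k+1) - n(n+1)] a_k = (k - 8)(k + 9) a_k. The right side vanishes at k = 8, so the series with the parity of 8 terminates at degree 8.
Standard normalization (P_n(1) = 1): leading coefficient (2n)!/(2^n (n!)^2) = 20922789888000/(256*1625702400) = 6435/128, so a_8 = 6435/128. Work downward with a_k = (k+1)(k+2) a_{k+2} / ((k - 8)(k + 9)):
  a_6 = (7)(8)(6435/128) / ((6 - 8)(6 + 9)) = (45045/16)/(-30) = -3003/32
  a_4 = (5)(6)(-3003/32) / ((4 - 8)(4 + 9)) = (-45045/16)/(-52) = 3465/64
  a_2 = (3)(4)(3465/64) / ((2 - 8)(2 + 9)) = (10395/16)/(-66) = -315/32
  a_0 = (1)(2)(-315/32) / ((0 - 8)(0 + 9)) = (-315/16)/(-72) = 35/128
Hence P_8(x) = 6435 x^8/128 - 3003 x^6/32 + 3465 x^4/64 - 315 x^2/32 + 35/128.

P_8(x); series = 6435 x^8/128 - 3003 x^6/32 + 3465 x^4/64 - 315 x^2/32 + 35/128


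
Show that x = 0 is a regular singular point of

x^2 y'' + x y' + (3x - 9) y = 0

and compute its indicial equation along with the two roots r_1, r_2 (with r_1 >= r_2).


Divide by x^2 to reach normal form y'' + P_1(x) y' + P_2(x) y = 0 with P_1(x) = 1/x and P_2(x) = 3/x - 9/x^2.
x = 0 is a singular point because the y'-coefficient 1/x has a pole at x = 0 and the y-coefficient 3/x - 9/x^2 has a pole at x = 0.
It is a regular singular point because x P_1(x) = p(x) = 1 and x^2 P_2(x) = q(x) = 3x - 9 are polynomials, hence analytic at x = 0.
p(0) = 1,  q(0) = -9.
Indicial equation: r(r-1) + p(0) r + q(0) = 0, i.e. r^2 + (p(0) - 1) r + q(0) = 0, i.e. r^2 - 9 = 0.
Discriminant: (0)^2 - 4(-9) = 36, so r = (0 ± 6)/2.
Solving: r_1 = 3, r_2 = -3.

indicial: r^2 - 9 = 0; roots r_1 = 3, r_2 = -3


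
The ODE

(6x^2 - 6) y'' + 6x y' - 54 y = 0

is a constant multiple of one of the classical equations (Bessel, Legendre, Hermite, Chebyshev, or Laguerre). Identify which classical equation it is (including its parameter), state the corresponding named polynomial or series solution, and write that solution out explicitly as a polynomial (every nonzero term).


All three coefficients share the factor -6; dividing through by -6 gives  (1 - x^2) y'' - x y' + 9 y = 0.
This matches the Chebyshev equation (1 - x^2) y'' - x y' + n^2 y = 0 (note the -x y' term, not -2x y') with n^2 = 9, so n = 3; the polynomial solution is T_3(x).
With y = sum_k a_k x^k, matching x^k gives (k+2)(k+1) a_{k+2} = (k^2 - n^2) a_k = (k - 3)(k + 3) a_k. The right side vanishes at k = 3, so the series with the parity of 3 terminates at degree 3.
Standard normalization: leading coefficient of T_n is 2^(n-1), so a_3 = 2^2 = 4. Work downward with a_k = (k+1)(k+2) a_{k+2} / ((k - 3)(k + 3)):
  a_1 = (2)(3)(4) / ((1 - 3)(1 + 3)) = 24/(-8) = -3
Hence T_3(x) = 4 x^3 - 3 x.

T_3(x); series = 4 x^3 - 3 x


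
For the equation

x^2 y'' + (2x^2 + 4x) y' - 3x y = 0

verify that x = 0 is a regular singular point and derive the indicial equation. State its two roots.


Divide by x^2 to reach normal form y'' + P_1(x) y' + P_2(x) y = 0 with P_1(x) = 2 + 4/x and P_2(x) = -3/x.
x = 0 is a singular point because the y'-coefficient 2 + 4/x has a pole at x = 0 and the y-coefficient -3/x has a pole at x = 0.
It is a regular singular point because x P_1(x) = p(x) = 2x + 4 and x^2 P_2(x) = q(x) = -3x are polynomials, hence analytic at x = 0.
p(0) = 4,  q(0) = 0.
Indicial equation: r(r-1) + p(0) r + q(0) = 0, i.e. r^2 + (p(0) - 1) r + q(0) = 0, i.e. r^2 + 3 r = 0.
Discriminant: (3)^2 - 4(0) = 9, so r = (-3 ± 3)/2.
Solving: r_1 = 0, r_2 = -3.

indicial: r^2 + 3 r = 0; roots r_1 = 0, r_2 = -3


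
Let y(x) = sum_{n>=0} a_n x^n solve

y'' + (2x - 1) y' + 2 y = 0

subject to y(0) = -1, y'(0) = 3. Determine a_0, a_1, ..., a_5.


Ansatz: y(x) = sum_{n>=0} a_n x^n, so y'(x) = sum_{n>=1} n a_n x^(n-1) and y''(x) = sum_{n>=2} n(n-1) a_n x^(n-2).
Substitute into P(x) y'' + Q(x) y' + R(x) y = 0 with P(x) = 1, Q(x) = 2x - 1, R(x) = 2, and match powers of x.
Initial conditions: a_0 = -1, a_1 = 3.
Setting the coefficient of each power of x to zero and solving order by order (substituting the coefficients already found):
  x^0: 2 a_2 - a_1 + 2 a_0 = 0  ->  2 a_2 = a_1 - 2 a_0 = 5  ->  a_2 = 5/2
  x^1: 6 a_3 - 2 a_2 + 4 a_1 = 0  ->  6 a_3 = 2 a_2 - 4 a_1 = -7  ->  a_3 = -7/6
  x^2: 12 a_4 - 3 a_3 + 6 a_2 = 0  ->  12 a_4 = 3 a_3 - 6 a_2 = -37/2  ->  a_4 = -37/24
  x^3: 20 a_5 - 4 a_4 + 8 a_3 = 0  ->  20 a_5 = 4 a_4 - 8 a_3 = 19/6  ->  a_5 = 19/120
Truncated series: y(x) = -1 + 3 x + (5/2) x^2 - (7/6) x^3 - (37/24) x^4 + (19/120) x^5 + O(x^6).

a_0 = -1; a_1 = 3; a_2 = 5/2; a_3 = -7/6; a_4 = -37/24; a_5 = 19/120


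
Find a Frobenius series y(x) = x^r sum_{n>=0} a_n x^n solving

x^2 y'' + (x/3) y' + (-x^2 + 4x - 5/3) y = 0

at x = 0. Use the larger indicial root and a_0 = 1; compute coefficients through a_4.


Write in Frobenius form y'' + (p(x)/x) y' + (q(x)/x^2) y = 0:
  p(x) = 1/3,  q(x) = -x^2 + 4x - 5/3.
Indicial equation: r(r-1) + (1/3) r + (-5/3) = 0 -> roots r_1 = 5/3, r_2 = -1.
Take r = r_1 = 5/3. Let y(x) = x^r sum_{n>=0} a_n x^n with a_0 = 1.
Substitute y = x^r sum a_n x^n and match x^{r+n}. The recurrence is
  D(n) a_n + 4 a_{n-1} - 1 a_{n-2} = 0,  where D(n) = (r+n)(r+n-1) + (1/3)(r+n) + (-5/3).
  a_n = [-4 a_{n-1} + 1 a_{n-2}] / D(n).
Since the indicial polynomial factors as (r - r_1)(r - r_2), D(n) = (r_1 + n - r_1)(r_1 + n - r_2) = n(n + 8/3).
Evaluating step by step (a_0 = 1):
  n = 1: D(1) = 1(1 + 8/3) = 11/3; numerator = -4(1) = -4; a_1 = (-4)/(11/3) = -12/11
  n = 2: D(2) = 2(2 + 8/3) = 28/3; numerator = -4(-12/11) + 1(1) = 59/11; a_2 = (59/11)/(28/3) = 177/308
  n = 3: D(3) = 3(3 + 8/3) = 17; numerator = -4(177/308) + 1(-12/11) = -261/77; a_3 = (-261/77)/(17) = -261/1309
  n = 4: D(4) = 4(4 + 8/3) = 80/3; numerator = -4(-261/1309) + 1(177/308) = 7185/5236; a_4 = (7185/5236)/(80/3) = 4311/83776

r = 5/3; a_0 = 1; a_1 = -12/11; a_2 = 177/308; a_3 = -261/1309; a_4 = 4311/83776


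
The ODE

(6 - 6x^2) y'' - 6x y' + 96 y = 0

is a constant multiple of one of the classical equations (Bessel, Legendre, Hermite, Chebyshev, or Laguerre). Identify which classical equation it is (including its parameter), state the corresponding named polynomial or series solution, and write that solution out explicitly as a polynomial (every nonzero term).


All three coefficients share the factor 6; dividing through by 6 gives  (1 - x^2) y'' - x y' + 16 y = 0.
This matches the Chebyshev equation (1 - x^2) y'' - x y' + n^2 y = 0 (note the -x y' term, not -2x y') with n^2 = 16, so n = 4; the polynomial solution is T_4(x).
With y = sum_k a_k x^k, matching x^k gives (k+2)(k+1) a_{k+2} = (k^2 - n^2) a_k = (k - 4)(k + 4) a_k. The right side vanishes at k = 4, so the series with the parity of 4 terminates at degree 4.
Standard normalization: leading coefficient of T_n is 2^(n-1), so a_4 = 2^3 = 8. Work downward with a_k = (k+1)(k+2) a_{k+2} / ((k - 4)(k + 4)):
  a_2 = (3)(4)(8) / ((2 - 4)(2 + 4)) = 96/(-12) = -8
  a_0 = (1)(2)(-8) / ((0 - 4)(0 + 4)) = -16/(-16) = 1
Hence T_4(x) = 8 x^4 - 8 x^2 + 1.

T_4(x); series = 8 x^4 - 8 x^2 + 1


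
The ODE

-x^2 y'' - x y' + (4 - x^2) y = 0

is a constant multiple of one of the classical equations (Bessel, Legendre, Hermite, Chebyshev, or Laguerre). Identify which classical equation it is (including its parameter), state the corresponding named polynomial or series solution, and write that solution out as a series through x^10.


All three coefficients share the factor -1; dividing through by -1 gives  x^2 y'' + x y' + (x^2 - 4) y = 0.
This matches the Bessel equation x^2 y'' + x y' + (x^2 - nu^2) y = 0 with nu^2 = 4, so nu = 2; the solution bounded at x = 0 is J_2(x).
Frobenius at x = 0: indicial roots ±nu; for r = nu the recurrence k(k + 2nu) c_k = -c_{k-2} gives the standard series J_nu(x) = sum_{k>=0} (-1)^k / (k! (k+nu)!) (x/2)^(2k+nu). Evaluate the first 5 terms:
  k = 0: (-1)^0 / (0! * 2! * 2^2) x^2 = 1/(1*2*4) x^2 = (1/8) x^2
  k = 1: (-1)^1 / (1! * 3! * 2^4) x^4 = -1/(1*6*16) x^4 = (-1/96) x^4
  k = 2: (-1)^2 / (2! * 4! * 2^6) x^6 = 1/(2*24*64) x^6 = (1/3072) x^6
  k = 3: (-1)^3 / (3! * 5! * 2^8) x^8 = -1/(6*120*256) x^8 = (-1/184320) x^8
  k = 4: (-1)^4 / (4! * 6! * 2^10) x^10 = 1/(24*720*1024) x^10 = (1/17694720) x^10
Hence J_2(x) = x^10/17694720 - x^8/184320 + x^6/3072 - x^4/96 + x^2/8 + ....

J_2(x); series = x^10/17694720 - x^8/184320 + x^6/3072 - x^4/96 + x^2/8


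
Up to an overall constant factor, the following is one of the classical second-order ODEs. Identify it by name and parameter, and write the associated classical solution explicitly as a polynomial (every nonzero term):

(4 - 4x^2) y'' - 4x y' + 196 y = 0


All three coefficients share the factor 4; dividing through by 4 gives  (1 - x^2) y'' - x y' + 49 y = 0.
This matches the Chebyshev equation (1 - x^2) y'' - x y' + n^2 y = 0 (note the -x y' term, not -2x y') with n^2 = 49, so n = 7; the polynomial solution is T_7(x).
With y = sum_k a_k x^k, matching x^k gives (k+2)(k+1) a_{k+2} = (k^2 - n^2) a_k = (k - 7)(k + 7) a_k. The right side vanishes at k = 7, so the series with the parity of 7 terminates at degree 7.
Standard normalization: leading coefficient of T_n is 2^(n-1), so a_7 = 2^6 = 64. Work downward with a_k = (k+1)(k+2) a_{k+2} / ((k - 7)(k + 7)):
  a_5 = (6)(7)(64) / ((5 - 7)(5 + 7)) = 2688/(-24) = -112
  a_3 = (4)(5)(-112) / ((3 - 7)(3 + 7)) = -2240/(-40) = 56
  a_1 = (2)(3)(56) / ((1 - 7)(1 + 7)) = 336/(-48) = -7
Hence T_7(x) = 64 x^7 - 112 x^5 + 56 x^3 - 7 x.

T_7(x); series = 64 x^7 - 112 x^5 + 56 x^3 - 7 x


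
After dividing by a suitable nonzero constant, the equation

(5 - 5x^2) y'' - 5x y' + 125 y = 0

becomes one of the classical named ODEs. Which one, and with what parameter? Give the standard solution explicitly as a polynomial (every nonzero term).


All three coefficients share the factor 5; dividing through by 5 gives  (1 - x^2) y'' - x y' + 25 y = 0.
This matches the Chebyshev equation (1 - x^2) y'' - x y' + n^2 y = 0 (note the -x y' term, not -2x y') with n^2 = 25, so n = 5; the polynomial solution is T_5(x).
With y = sum_k a_k x^k, matching x^k gives (k+2)(k+1) a_{k+2} = (k^2 - n^2) a_k = (k - 5)(k + 5) a_k. The right side vanishes at k = 5, so the series with the parity of 5 terminates at degree 5.
Standard normalization: leading coefficient of T_n is 2^(n-1), so a_5 = 2^4 = 16. Work downward with a_k = (k+1)(k+2) a_{k+2} / ((k - 5)(k + 5)):
  a_3 = (4)(5)(16) / ((3 - 5)(3 + 5)) = 320/(-16) = -20
  a_1 = (2)(3)(-20) / ((1 - 5)(1 + 5)) = -120/(-24) = 5
Hence T_5(x) = 16 x^5 - 20 x^3 + 5 x.

T_5(x); series = 16 x^5 - 20 x^3 + 5 x


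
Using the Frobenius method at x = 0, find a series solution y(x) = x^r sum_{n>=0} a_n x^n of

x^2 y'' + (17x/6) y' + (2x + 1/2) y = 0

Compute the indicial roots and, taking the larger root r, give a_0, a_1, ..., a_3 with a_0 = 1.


Write in Frobenius form y'' + (p(x)/x) y' + (q(x)/x^2) y = 0:
  p(x) = 17/6,  q(x) = 2x + 1/2.
Indicial equation: r(r-1) + (17/6) r + (1/2) = 0 -> roots r_1 = -1/3, r_2 = -3/2.
Take r = r_1 = -1/3. Let y(x) = x^r sum_{n>=0} a_n x^n with a_0 = 1.
Substitute y = x^r sum a_n x^n and match x^{r+n}. The recurrence is
  D(n) a_n + 2 a_{n-1} = 0,  where D(n) = (r+n)(r+n-1) + (17/6)(r+n) + (1/2).
  a_n = -2 / D(n) * a_{n-1}.
Since the indicial polynomial factors as (r - r_1)(r - r_2), D(n) = (r_1 + n - r_1)(r_1 + n - r_2) = n(n + 7/6).
Evaluating step by step (a_0 = 1):
  n = 1: D(1) = 1(1 + 7/6) = 13/6; numerator = -2(1) = -2; a_1 = (-2)/(13/6) = -12/13
  n = 2: D(2) = 2(2 + 7/6) = 19/3; numerator = -2(-12/13) = 24/13; a_2 = (24/13)/(19/3) = 72/247
  n = 3: D(3) = 3(3 + 7/6) = 25/2; numerator = -2(72/247) = -144/247; a_3 = (-144/247)/(25/2) = -288/6175

r = -1/3; a_0 = 1; a_1 = -12/13; a_2 = 72/247; a_3 = -288/6175


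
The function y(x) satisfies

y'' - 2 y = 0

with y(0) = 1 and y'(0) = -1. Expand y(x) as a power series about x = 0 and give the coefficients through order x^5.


Ansatz: y(x) = sum_{n>=0} a_n x^n, so y'(x) = sum_{n>=1} n a_n x^(n-1) and y''(x) = sum_{n>=2} n(n-1) a_n x^(n-2).
Substitute into P(x) y'' + Q(x) y' + R(x) y = 0 with P(x) = 1, Q(x) = 0, R(x) = -2, and match powers of x.
Initial conditions: a_0 = 1, a_1 = -1.
Setting the coefficient of each power of x to zero and solving order by order (substituting the coefficients already found):
  x^0: 2 a_2 - 2 a_0 = 0  ->  2 a_2 = 2 a_0 = 2  ->  a_2 = 1
  x^1: 6 a_3 - 2 a_1 = 0  ->  6 a_3 = 2 a_1 = -2  ->  a_3 = -1/3
  x^2: 12 a_4 - 2 a_2 = 0  ->  12 a_4 = 2 a_2 = 2  ->  a_4 = 1/6
  x^3: 20 a_5 - 2 a_3 = 0  ->  20 a_5 = 2 a_3 = -2/3  ->  a_5 = -1/30
Truncated series: y(x) = 1 - x + x^2 - (1/3) x^3 + (1/6) x^4 - (1/30) x^5 + O(x^6).

a_0 = 1; a_1 = -1; a_2 = 1; a_3 = -1/3; a_4 = 1/6; a_5 = -1/30


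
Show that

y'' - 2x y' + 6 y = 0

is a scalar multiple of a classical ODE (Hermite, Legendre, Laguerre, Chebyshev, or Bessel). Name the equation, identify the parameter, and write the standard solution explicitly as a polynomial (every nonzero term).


The equation is already in a standard form:  y'' - 2x y' + 6 y = 0.
This matches the Hermite equation y'' - 2x y' + 2n y = 0 with 2n = 6, so n = 3; the polynomial solution is H_3(x).
With y = sum_k a_k x^k, matching x^k gives (k+2)(k+1) a_{k+2} = 2(k - n) a_k = 2(k - 3) a_k. The right side vanishes at k = 3, so the series with the parity of 3 terminates at degree 3.
Standard normalization: leading coefficient of H_n is 2^n, so a_3 = 2^3 = 8. Work downward with a_k = (k+1)(k+2) a_{k+2} / (2(k - n)):
  a_1 = (2)(3)(8) / (2(1 - 3)) = 48/(-4) = -12
Hence H_3(x) = 8 x^3 - 12 x.

H_3(x); series = 8 x^3 - 12 x
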